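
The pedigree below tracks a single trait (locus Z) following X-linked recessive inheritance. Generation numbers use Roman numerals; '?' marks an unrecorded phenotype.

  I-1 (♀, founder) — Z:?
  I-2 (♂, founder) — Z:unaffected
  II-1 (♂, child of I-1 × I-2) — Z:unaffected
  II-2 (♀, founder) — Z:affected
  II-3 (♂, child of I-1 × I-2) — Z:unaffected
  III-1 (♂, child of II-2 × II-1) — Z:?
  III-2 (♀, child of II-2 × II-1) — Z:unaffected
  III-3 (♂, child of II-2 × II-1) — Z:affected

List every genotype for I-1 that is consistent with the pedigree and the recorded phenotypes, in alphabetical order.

I-1 ∈ {X^ZX^Z, X^ZX^z}

Z/I-1 ? ·: X^ZX^Z|X^ZX^z
Z/I-2 un ·: X^ZY
Z/II-1 un I-1×I-2: X^ZY
Z/II-2 aff ·: X^zX^z
Z/II-3 un I-1×I-2: X^ZY
Z/III-1 ? II-2×II-1: X^zY
Z/III-2 un II-2×II-1: X^ZX^z
Z/III-3 aff II-2×II-1: X^zY
⇒ Z over [I-1,I-2,II-1,II-2,II-3,III-1,III-2,III-3]: 2 consistent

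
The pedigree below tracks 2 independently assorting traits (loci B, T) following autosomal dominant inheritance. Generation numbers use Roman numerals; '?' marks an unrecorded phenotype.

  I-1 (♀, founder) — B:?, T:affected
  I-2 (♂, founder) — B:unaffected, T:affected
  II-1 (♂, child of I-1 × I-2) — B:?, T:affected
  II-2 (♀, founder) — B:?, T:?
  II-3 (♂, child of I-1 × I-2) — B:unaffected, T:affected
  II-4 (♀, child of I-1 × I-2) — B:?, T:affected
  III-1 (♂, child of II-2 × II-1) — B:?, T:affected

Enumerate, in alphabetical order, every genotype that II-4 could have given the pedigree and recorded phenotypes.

B/I-1 ? ·: bb|Bb
B/I-2 un ·: bb
B/II-1 ? I-1×I-2: bb|Bb
B/II-2 ? ·: bb|Bb|BB
B/II-3 un I-1×I-2: bb
B/II-4 ? I-1×I-2: bb|Bb
B/III-1 ? II-2×II-1: bb|Bb|BB
⇒ B over [I-1,I-2,II-1,II-2,II-3,II-4,III-1]: 26 consistent
T/I-1 aff ·: Tt|TT
T/I-2 aff ·: Tt|TT
T/II-1 aff I-1×I-2: Tt|TT
T/II-2 ? ·: tt|Tt|TT
T/II-3 aff I-1×I-2: Tt|TT
T/II-4 aff I-1×I-2: Tt|TT
T/III-1 aff II-2×II-1: Tt|TT
⇒ T over [I-1,I-2,II-1,II-2,II-3,II-4,III-1]: 112 consistent

II-4 ∈ {Bb TT, Bb Tt, bb TT, bb Tt}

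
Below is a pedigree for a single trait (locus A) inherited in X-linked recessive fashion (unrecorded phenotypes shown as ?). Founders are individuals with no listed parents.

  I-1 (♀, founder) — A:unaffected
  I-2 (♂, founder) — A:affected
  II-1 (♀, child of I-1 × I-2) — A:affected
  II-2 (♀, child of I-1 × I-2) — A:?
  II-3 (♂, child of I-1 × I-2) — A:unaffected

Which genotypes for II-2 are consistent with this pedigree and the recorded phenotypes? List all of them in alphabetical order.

A/I-1 un ·: X^AX^a
A/I-2 aff ·: X^aY
A/II-1 aff I-1×I-2: X^aX^a
A/II-2 ? I-1×I-2: X^AX^a|X^aX^a
A/II-3 un I-1×I-2: X^AY
⇒ A over [I-1,I-2,II-1,II-2,II-3]: 2 consistent

II-2 ∈ {X^AX^a, X^aX^a}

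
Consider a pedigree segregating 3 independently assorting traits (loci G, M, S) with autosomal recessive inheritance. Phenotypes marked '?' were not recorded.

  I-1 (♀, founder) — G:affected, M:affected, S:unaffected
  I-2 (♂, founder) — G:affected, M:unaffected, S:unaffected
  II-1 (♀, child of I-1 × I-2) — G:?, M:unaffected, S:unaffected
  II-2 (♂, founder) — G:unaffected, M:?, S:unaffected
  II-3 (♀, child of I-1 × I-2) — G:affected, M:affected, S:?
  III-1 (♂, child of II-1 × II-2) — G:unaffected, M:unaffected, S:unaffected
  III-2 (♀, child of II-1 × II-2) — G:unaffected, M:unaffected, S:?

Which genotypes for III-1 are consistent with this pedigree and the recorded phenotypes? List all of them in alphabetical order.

G/I-1 aff ·: gg
G/I-2 aff ·: gg
G/II-1 ? I-1×I-2: gg
G/II-2 un ·: GG|Gg
G/II-3 aff I-1×I-2: gg
G/III-1 un II-1×II-2: Gg
G/III-2 un II-1×II-2: Gg
⇒ G over [I-1,I-2,II-1,II-2,II-3,III-1,III-2]: 2 consistent
M/I-1 aff ·: mm
M/I-2 un ·: Mm
M/II-1 un I-1×I-2: Mm
M/II-2 ? ·: MM|Mm|mm
M/II-3 aff I-1×I-2: mm
M/III-1 un II-1×II-2: MM|Mm
M/III-2 un II-1×II-2: MM|Mm
⇒ M over [I-1,I-2,II-1,II-2,II-3,III-1,III-2]: 9 consistent
S/I-1 un ·: SS|Ss
S/I-2 un ·: SS|Ss
S/II-1 un I-1×I-2: SS|Ss
S/II-2 un ·: SS|Ss
S/II-3 ? I-1×I-2: SS|Ss|ss
S/III-1 un II-1×II-2: SS|Ss
S/III-2 ? II-1×II-2: SS|Ss|ss
⇒ S over [I-1,I-2,II-1,II-2,II-3,III-1,III-2]: 110 consistent

III-1 ∈ {Gg MM SS, Gg MM Ss, Gg Mm SS, Gg Mm Ss}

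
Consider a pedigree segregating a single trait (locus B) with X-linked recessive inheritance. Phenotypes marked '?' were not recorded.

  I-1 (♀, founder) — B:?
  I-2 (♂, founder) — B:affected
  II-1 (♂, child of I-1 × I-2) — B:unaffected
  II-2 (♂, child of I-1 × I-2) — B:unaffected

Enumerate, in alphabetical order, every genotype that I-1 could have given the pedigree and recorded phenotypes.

B/I-1 ? ·: X^BX^B|X^BX^b
B/I-2 aff ·: X^bY
B/II-1 un I-1×I-2: X^BY
B/II-2 un I-1×I-2: X^BY
⇒ B over [I-1,I-2,II-1,II-2]: 2 consistent

I-1 ∈ {X^BX^B, X^BX^b}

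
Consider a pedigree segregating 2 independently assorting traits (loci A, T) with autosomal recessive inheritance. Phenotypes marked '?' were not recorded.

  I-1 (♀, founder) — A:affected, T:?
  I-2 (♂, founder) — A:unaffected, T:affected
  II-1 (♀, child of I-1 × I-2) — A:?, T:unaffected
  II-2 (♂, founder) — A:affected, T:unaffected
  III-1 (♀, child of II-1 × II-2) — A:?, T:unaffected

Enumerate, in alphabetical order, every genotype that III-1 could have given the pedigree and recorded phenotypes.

III-1 ∈ {Aa TT, Aa Tt, aa TT, aa Tt}

A/I-1 aff ·: aa
A/I-2 un ·: AA|Aa
A/II-1 ? I-1×I-2: Aa|aa
A/II-2 aff ·: aa
A/III-1 ? II-1×II-2: Aa|aa
⇒ A over [I-1,I-2,II-1,II-2,III-1]: 5 consistent
T/I-1 ? ·: TT|Tt
T/I-2 aff ·: tt
T/II-1 un I-1×I-2: Tt
T/II-2 un ·: TT|Tt
T/III-1 un II-1×II-2: TT|Tt
⇒ T over [I-1,I-2,II-1,II-2,III-1]: 8 consistent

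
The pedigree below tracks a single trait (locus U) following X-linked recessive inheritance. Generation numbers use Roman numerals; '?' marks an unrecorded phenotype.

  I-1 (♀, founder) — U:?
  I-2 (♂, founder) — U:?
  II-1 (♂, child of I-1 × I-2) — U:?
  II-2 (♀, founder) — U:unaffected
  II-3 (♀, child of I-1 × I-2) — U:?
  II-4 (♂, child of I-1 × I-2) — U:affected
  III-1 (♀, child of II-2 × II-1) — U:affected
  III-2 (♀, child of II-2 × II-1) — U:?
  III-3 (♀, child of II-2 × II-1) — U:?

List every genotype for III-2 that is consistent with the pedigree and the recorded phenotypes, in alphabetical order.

III-2 ∈ {X^UX^u, X^uX^u}

U/I-1 ? ·: X^UX^u|X^uX^u
U/I-2 ? ·: X^UY|X^uY
U/II-1 ? I-1×I-2: X^uY
U/II-2 un ·: X^UX^u
U/II-3 ? I-1×I-2: X^UX^U|X^UX^u|X^uX^u
U/II-4 aff I-1×I-2: X^uY
U/III-1 aff II-2×II-1: X^uX^u
U/III-2 ? II-2×II-1: X^UX^u|X^uX^u
U/III-3 ? II-2×II-1: X^UX^u|X^uX^u
⇒ U over [I-1,I-2,II-1,II-2,II-3,II-4,III-1,III-2,III-3]: 24 consistent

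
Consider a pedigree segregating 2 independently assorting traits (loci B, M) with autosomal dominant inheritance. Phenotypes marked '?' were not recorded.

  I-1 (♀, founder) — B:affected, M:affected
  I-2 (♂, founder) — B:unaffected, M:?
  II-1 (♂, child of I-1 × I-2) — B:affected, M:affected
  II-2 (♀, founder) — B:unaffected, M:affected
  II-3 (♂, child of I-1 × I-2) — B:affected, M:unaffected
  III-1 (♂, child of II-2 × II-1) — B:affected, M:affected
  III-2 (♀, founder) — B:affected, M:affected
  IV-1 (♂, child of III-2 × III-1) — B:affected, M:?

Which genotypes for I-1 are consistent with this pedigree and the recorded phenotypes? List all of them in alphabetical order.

I-1 ∈ {BB Mm, Bb Mm}

B/I-1 aff ·: Bb|BB
B/I-2 un ·: bb
B/II-1 aff I-1×I-2: Bb
B/II-2 un ·: bb
B/II-3 aff I-1×I-2: Bb
B/III-1 aff II-2×II-1: Bb
B/III-2 aff ·: Bb|BB
B/IV-1 aff III-2×III-1: Bb|BB
⇒ B over [I-1,I-2,II-1,II-2,II-3,III-1,III-2,IV-1]: 8 consistent
M/I-1 aff ·: Mm
M/I-2 ? ·: mm|Mm
M/II-1 aff I-1×I-2: Mm|MM
M/II-2 aff ·: Mm|MM
M/II-3 un I-1×I-2: mm
M/III-1 aff II-2×II-1: Mm|MM
M/III-2 aff ·: Mm|MM
M/IV-1 ? III-2×III-1: mm|Mm|MM
⇒ M over [I-1,I-2,II-1,II-2,II-3,III-1,III-2,IV-1]: 43 consistent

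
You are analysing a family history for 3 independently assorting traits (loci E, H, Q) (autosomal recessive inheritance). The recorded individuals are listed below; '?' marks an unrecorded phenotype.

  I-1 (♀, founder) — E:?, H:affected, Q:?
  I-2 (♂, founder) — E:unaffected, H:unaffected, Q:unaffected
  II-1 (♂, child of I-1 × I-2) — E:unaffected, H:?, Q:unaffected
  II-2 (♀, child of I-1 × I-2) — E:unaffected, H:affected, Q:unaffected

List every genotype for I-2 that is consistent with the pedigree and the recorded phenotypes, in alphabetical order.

I-2 ∈ {EE Hh QQ, EE Hh Qq, Ee Hh QQ, Ee Hh Qq}

E/I-1 ? ·: EE|Ee|ee
E/I-2 un ·: EE|Ee
E/II-1 un I-1×I-2: EE|Ee
E/II-2 un I-1×I-2: EE|Ee
⇒ E over [I-1,I-2,II-1,II-2]: 15 consistent
H/I-1 aff ·: hh
H/I-2 un ·: Hh
H/II-1 ? I-1×I-2: Hh|hh
H/II-2 aff I-1×I-2: hh
⇒ H over [I-1,I-2,II-1,II-2]: 2 consistent
Q/I-1 ? ·: QQ|Qq|qq
Q/I-2 un ·: QQ|Qq
Q/II-1 un I-1×I-2: QQ|Qq
Q/II-2 un I-1×I-2: QQ|Qq
⇒ Q over [I-1,I-2,II-1,II-2]: 15 consistent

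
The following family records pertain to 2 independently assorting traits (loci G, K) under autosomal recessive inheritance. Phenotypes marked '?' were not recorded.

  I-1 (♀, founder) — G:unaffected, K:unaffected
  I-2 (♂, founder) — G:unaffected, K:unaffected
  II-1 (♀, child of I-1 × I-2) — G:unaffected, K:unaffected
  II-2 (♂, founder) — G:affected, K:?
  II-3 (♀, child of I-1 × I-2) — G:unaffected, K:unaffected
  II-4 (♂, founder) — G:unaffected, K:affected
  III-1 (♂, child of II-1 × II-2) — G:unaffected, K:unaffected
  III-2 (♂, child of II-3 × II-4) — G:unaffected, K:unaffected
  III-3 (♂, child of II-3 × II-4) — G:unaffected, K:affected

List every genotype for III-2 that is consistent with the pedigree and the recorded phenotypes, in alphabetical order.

G/I-1 un ·: GG|Gg
G/I-2 un ·: GG|Gg
G/II-1 un I-1×I-2: GG|Gg
G/II-2 aff ·: gg
G/II-3 un I-1×I-2: GG|Gg
G/II-4 un ·: GG|Gg
G/III-1 un II-1×II-2: Gg
G/III-2 un II-3×II-4: GG|Gg
G/III-3 un II-3×II-4: GG|Gg
⇒ G over [I-1,I-2,II-1,II-2,II-3,II-4,III-1,III-2,III-3]: 83 consistent
K/I-1 un ·: KK|Kk
K/I-2 un ·: KK|Kk
K/II-1 un I-1×I-2: KK|Kk
K/II-2 ? ·: KK|Kk|kk
K/II-3 un I-1×I-2: Kk
K/II-4 aff ·: kk
K/III-1 un II-1×II-2: KK|Kk
K/III-2 un II-3×II-4: Kk
K/III-3 aff II-3×II-4: kk
⇒ K over [I-1,I-2,II-1,II-2,II-3,II-4,III-1,III-2,III-3]: 27 consistent

III-2 ∈ {GG Kk, Gg Kk}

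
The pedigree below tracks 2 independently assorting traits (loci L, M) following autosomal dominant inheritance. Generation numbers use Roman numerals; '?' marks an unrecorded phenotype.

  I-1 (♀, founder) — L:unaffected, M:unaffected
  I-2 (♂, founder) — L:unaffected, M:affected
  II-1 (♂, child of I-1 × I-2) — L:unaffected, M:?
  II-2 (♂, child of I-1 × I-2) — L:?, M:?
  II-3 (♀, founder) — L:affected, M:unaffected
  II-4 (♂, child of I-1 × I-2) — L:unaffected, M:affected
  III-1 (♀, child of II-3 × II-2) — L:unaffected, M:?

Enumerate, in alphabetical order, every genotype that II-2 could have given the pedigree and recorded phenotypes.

L/I-1 un ·: ll
L/I-2 un ·: ll
L/II-1 un I-1×I-2: ll
L/II-2 ? I-1×I-2: ll
L/II-3 aff ·: Ll
L/II-4 un I-1×I-2: ll
L/III-1 un II-3×II-2: ll
⇒ L over [I-1,I-2,II-1,II-2,II-3,II-4,III-1]: 1 consistent
M/I-1 un ·: mm
M/I-2 aff ·: Mm|MM
M/II-1 ? I-1×I-2: mm|Mm
M/II-2 ? I-1×I-2: mm|Mm
M/II-3 un ·: mm
M/II-4 aff I-1×I-2: Mm
M/III-1 ? II-3×II-2: mm|Mm
⇒ M over [I-1,I-2,II-1,II-2,II-3,II-4,III-1]: 8 consistent

II-2 ∈ {ll Mm, ll mm}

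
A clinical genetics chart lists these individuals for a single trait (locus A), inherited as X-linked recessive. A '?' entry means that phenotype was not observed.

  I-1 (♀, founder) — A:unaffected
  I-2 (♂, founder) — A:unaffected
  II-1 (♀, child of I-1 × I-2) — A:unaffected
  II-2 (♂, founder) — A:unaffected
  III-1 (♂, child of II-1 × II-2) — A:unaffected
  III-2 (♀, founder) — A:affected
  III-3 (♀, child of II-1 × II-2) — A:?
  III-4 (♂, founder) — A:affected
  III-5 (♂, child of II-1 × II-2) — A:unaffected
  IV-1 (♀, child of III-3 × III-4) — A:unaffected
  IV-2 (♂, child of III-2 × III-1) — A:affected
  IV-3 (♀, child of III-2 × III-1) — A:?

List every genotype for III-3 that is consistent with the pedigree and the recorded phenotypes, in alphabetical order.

III-3 ∈ {X^AX^A, X^AX^a}

A/I-1 un ·: X^AX^A|X^AX^a
A/I-2 un ·: X^AY
A/II-1 un I-1×I-2: X^AX^A|X^AX^a
A/II-2 un ·: X^AY
A/III-1 un II-1×II-2: X^AY
A/III-2 aff ·: X^aX^a
A/III-3 ? II-1×II-2: X^AX^A|X^AX^a
A/III-4 aff ·: X^aY
A/III-5 un II-1×II-2: X^AY
A/IV-1 un III-3×III-4: X^AX^a
A/IV-2 aff III-2×III-1: X^aY
A/IV-3 ? III-2×III-1: X^AX^a
⇒ A over [I-1,I-2,II-1,II-2,III-1,III-2,III-3,III-4,III-5,IV-1,IV-2,IV-3]: 4 consistent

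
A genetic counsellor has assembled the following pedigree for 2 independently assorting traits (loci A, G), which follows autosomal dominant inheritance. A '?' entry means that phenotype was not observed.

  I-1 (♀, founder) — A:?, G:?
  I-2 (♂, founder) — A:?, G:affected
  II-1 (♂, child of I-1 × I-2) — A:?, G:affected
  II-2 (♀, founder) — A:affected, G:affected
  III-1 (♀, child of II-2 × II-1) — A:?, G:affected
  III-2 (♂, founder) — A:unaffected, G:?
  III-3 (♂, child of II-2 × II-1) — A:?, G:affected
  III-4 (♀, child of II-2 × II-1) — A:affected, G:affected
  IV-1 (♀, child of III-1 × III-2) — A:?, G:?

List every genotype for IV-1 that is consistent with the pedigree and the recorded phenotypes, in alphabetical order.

IV-1 ∈ {Aa GG, Aa Gg, Aa gg, aa GG, aa Gg, aa gg}

A/I-1 ? ·: aa|Aa|AA
A/I-2 ? ·: aa|Aa|AA
A/II-1 ? I-1×I-2: aa|Aa|AA
A/II-2 aff ·: Aa|AA
A/III-1 ? II-2×II-1: aa|Aa|AA
A/III-2 un ·: aa
A/III-3 ? II-2×II-1: aa|Aa|AA
A/III-4 aff II-2×II-1: Aa|AA
A/IV-1 ? III-1×III-2: aa|Aa
⇒ A over [I-1,I-2,II-1,II-2,III-1,III-2,III-3,III-4,IV-1]: 336 consistent
G/I-1 ? ·: gg|Gg|GG
G/I-2 aff ·: Gg|GG
G/II-1 aff I-1×I-2: Gg|GG
G/II-2 aff ·: Gg|GG
G/III-1 aff II-2×II-1: Gg|GG
G/III-2 ? ·: gg|Gg|GG
G/III-3 aff II-2×II-1: Gg|GG
G/III-4 aff II-2×II-1: Gg|GG
G/IV-1 ? III-1×III-2: gg|Gg|GG
⇒ G over [I-1,I-2,II-1,II-2,III-1,III-2,III-3,III-4,IV-1]: 632 consistent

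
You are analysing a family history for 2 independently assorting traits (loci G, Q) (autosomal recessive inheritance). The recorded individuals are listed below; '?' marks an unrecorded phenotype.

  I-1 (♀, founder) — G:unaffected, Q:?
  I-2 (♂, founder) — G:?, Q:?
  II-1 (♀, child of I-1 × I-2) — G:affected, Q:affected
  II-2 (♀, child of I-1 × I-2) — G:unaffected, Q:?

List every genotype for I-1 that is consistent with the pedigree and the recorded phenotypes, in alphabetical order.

G/I-1 un ·: Gg
G/I-2 ? ·: Gg|gg
G/II-1 aff I-1×I-2: gg
G/II-2 un I-1×I-2: GG|Gg
⇒ G over [I-1,I-2,II-1,II-2]: 3 consistent
Q/I-1 ? ·: Qq|qq
Q/I-2 ? ·: Qq|qq
Q/II-1 aff I-1×I-2: qq
Q/II-2 ? I-1×I-2: QQ|Qq|qq
⇒ Q over [I-1,I-2,II-1,II-2]: 8 consistent

I-1 ∈ {Gg Qq, Gg qq}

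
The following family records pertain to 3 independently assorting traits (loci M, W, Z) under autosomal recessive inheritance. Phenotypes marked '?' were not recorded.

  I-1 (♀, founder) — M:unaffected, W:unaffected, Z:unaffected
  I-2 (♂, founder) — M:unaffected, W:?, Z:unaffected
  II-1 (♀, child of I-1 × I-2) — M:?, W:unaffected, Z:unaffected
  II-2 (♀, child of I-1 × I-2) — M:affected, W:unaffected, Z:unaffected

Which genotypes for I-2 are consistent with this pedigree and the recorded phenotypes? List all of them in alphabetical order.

M/I-1 un ·: Mm
M/I-2 un ·: Mm
M/II-1 ? I-1×I-2: MM|Mm|mm
M/II-2 aff I-1×I-2: mm
⇒ M over [I-1,I-2,II-1,II-2]: 3 consistent
W/I-1 un ·: WW|Ww
W/I-2 ? ·: WW|Ww|ww
W/II-1 un I-1×I-2: WW|Ww
W/II-2 un I-1×I-2: WW|Ww
⇒ W over [I-1,I-2,II-1,II-2]: 15 consistent
Z/I-1 un ·: ZZ|Zz
Z/I-2 un ·: ZZ|Zz
Z/II-1 un I-1×I-2: ZZ|Zz
Z/II-2 un I-1×I-2: ZZ|Zz
⇒ Z over [I-1,I-2,II-1,II-2]: 13 consistent

I-2 ∈ {Mm WW ZZ, Mm WW Zz, Mm Ww ZZ, Mm Ww Zz, Mm ww ZZ, Mm ww Zz}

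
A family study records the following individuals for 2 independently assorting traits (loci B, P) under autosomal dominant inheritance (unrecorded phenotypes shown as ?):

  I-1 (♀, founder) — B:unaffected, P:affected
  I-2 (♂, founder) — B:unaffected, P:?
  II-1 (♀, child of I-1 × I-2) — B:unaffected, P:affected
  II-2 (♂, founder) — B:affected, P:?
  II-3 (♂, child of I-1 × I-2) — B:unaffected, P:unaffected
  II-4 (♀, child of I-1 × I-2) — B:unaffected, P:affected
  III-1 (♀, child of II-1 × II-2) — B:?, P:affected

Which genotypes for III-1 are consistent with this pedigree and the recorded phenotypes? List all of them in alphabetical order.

III-1 ∈ {Bb PP, Bb Pp, bb PP, bb Pp}

B/I-1 un ·: bb
B/I-2 un ·: bb
B/II-1 un I-1×I-2: bb
B/II-2 aff ·: Bb|BB
B/II-3 un I-1×I-2: bb
B/II-4 un I-1×I-2: bb
B/III-1 ? II-1×II-2: bb|Bb
⇒ B over [I-1,I-2,II-1,II-2,II-3,II-4,III-1]: 3 consistent
P/I-1 aff ·: Pp
P/I-2 ? ·: pp|Pp
P/II-1 aff I-1×I-2: Pp|PP
P/II-2 ? ·: pp|Pp|PP
P/II-3 un I-1×I-2: pp
P/II-4 aff I-1×I-2: Pp|PP
P/III-1 aff II-1×II-2: Pp|PP
⇒ P over [I-1,I-2,II-1,II-2,II-3,II-4,III-1]: 23 consistent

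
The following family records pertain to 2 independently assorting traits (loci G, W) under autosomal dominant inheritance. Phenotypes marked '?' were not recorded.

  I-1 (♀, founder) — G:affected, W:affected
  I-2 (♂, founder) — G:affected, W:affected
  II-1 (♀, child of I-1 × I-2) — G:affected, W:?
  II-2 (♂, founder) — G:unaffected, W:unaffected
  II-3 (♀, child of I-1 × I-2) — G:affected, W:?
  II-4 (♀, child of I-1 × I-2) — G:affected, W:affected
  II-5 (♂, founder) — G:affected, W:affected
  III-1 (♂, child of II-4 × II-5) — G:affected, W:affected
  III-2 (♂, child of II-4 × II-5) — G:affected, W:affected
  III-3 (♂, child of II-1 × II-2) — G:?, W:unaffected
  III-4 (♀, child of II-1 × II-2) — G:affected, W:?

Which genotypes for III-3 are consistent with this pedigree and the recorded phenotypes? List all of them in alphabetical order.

G/I-1 aff ·: Gg|GG
G/I-2 aff ·: Gg|GG
G/II-1 aff I-1×I-2: Gg|GG
G/II-2 un ·: gg
G/II-3 aff I-1×I-2: Gg|GG
G/II-4 aff I-1×I-2: Gg|GG
G/II-5 aff ·: Gg|GG
G/III-1 aff II-4×II-5: Gg|GG
G/III-2 aff II-4×II-5: Gg|GG
G/III-3 ? II-1×II-2: gg|Gg
G/III-4 aff II-1×II-2: Gg
⇒ G over [I-1,I-2,II-1,II-2,II-3,II-4,II-5,III-1,III-2,III-3,III-4]: 239 consistent
W/I-1 aff ·: Ww|WW
W/I-2 aff ·: Ww|WW
W/II-1 ? I-1×I-2: ww|Ww
W/II-2 un ·: ww
W/II-3 ? I-1×I-2: ww|Ww|WW
W/II-4 aff I-1×I-2: Ww|WW
W/II-5 aff ·: Ww|WW
W/III-1 aff II-4×II-5: Ww|WW
W/III-2 aff II-4×II-5: Ww|WW
W/III-3 un II-1×II-2: ww
W/III-4 ? II-1×II-2: ww|Ww
⇒ W over [I-1,I-2,II-1,II-2,II-3,II-4,II-5,III-1,III-2,III-3,III-4]: 221 consistent

III-3 ∈ {Gg ww, gg ww}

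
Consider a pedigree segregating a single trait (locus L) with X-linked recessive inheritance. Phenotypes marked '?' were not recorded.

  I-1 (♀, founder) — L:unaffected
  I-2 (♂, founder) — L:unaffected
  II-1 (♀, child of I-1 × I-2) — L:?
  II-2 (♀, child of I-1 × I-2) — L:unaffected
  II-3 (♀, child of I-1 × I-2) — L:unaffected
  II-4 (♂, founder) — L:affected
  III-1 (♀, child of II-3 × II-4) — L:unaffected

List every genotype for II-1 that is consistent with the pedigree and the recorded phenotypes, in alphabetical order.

II-1 ∈ {X^LX^L, X^LX^l}

L/I-1 un ·: X^LX^L|X^LX^l
L/I-2 un ·: X^LY
L/II-1 ? I-1×I-2: X^LX^L|X^LX^l
L/II-2 un I-1×I-2: X^LX^L|X^LX^l
L/II-3 un I-1×I-2: X^LX^L|X^LX^l
L/II-4 aff ·: X^lY
L/III-1 un II-3×II-4: X^LX^l
⇒ L over [I-1,I-2,II-1,II-2,II-3,II-4,III-1]: 9 consistent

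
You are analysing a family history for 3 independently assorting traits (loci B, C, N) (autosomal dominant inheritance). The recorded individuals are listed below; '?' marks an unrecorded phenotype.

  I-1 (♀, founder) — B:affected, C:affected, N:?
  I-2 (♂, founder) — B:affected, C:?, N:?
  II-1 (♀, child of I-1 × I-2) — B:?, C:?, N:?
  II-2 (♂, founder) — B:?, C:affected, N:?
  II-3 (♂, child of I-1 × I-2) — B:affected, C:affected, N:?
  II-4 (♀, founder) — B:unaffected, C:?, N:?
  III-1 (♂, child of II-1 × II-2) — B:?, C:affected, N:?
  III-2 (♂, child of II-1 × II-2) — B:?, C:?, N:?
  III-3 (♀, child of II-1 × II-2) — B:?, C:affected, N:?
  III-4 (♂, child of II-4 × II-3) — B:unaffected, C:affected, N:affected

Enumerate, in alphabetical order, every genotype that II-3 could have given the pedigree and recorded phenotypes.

II-3 ∈ {Bb CC NN, Bb CC Nn, Bb CC nn, Bb Cc NN, Bb Cc Nn, Bb Cc nn}

B/I-1 aff ·: Bb|BB
B/I-2 aff ·: Bb|BB
B/II-1 ? I-1×I-2: bb|Bb|BB
B/II-2 ? ·: bb|Bb|BB
B/II-3 aff I-1×I-2: Bb
B/II-4 un ·: bb
B/III-1 ? II-1×II-2: bb|Bb|BB
B/III-2 ? II-1×II-2: bb|Bb|BB
B/III-3 ? II-1×II-2: bb|Bb|BB
B/III-4 un II-4×II-3: bb
⇒ B over [I-1,I-2,II-1,II-2,II-3,II-4,III-1,III-2,III-3,III-4]: 169 consistent
C/I-1 aff ·: Cc|CC
C/I-2 ? ·: cc|Cc|CC
C/II-1 ? I-1×I-2: cc|Cc|CC
C/II-2 aff ·: Cc|CC
C/II-3 aff I-1×I-2: Cc|CC
C/II-4 ? ·: cc|Cc|CC
C/III-1 aff II-1×II-2: Cc|CC
C/III-2 ? II-1×II-2: cc|Cc|CC
C/III-3 aff II-1×II-2: Cc|CC
C/III-4 aff II-4×II-3: Cc|CC
⇒ C over [I-1,I-2,II-1,II-2,II-3,II-4,III-1,III-2,III-3,III-4]: 1061 consistent
N/I-1 ? ·: nn|Nn|NN
N/I-2 ? ·: nn|Nn|NN
N/II-1 ? I-1×I-2: nn|Nn|NN
N/II-2 ? ·: nn|Nn|NN
N/II-3 ? I-1×I-2: nn|Nn|NN
N/II-4 ? ·: nn|Nn|NN
N/III-1 ? II-1×II-2: nn|Nn|NN
N/III-2 ? II-1×II-2: nn|Nn|NN
N/III-3 ? II-1×II-2: nn|Nn|NN
N/III-4 aff II-4×II-3: Nn|NN
⇒ N over [I-1,I-2,II-1,II-2,II-3,II-4,III-1,III-2,III-3,III-4]: 2879 consistent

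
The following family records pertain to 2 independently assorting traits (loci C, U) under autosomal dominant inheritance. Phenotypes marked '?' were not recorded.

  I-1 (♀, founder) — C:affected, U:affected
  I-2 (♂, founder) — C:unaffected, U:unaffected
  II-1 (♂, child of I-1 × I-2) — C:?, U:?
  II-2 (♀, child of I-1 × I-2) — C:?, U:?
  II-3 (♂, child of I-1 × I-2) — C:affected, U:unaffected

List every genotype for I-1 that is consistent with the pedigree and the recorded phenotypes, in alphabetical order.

C/I-1 aff ·: Cc|CC
C/I-2 un ·: cc
C/II-1 ? I-1×I-2: cc|Cc
C/II-2 ? I-1×I-2: cc|Cc
C/II-3 aff I-1×I-2: Cc
⇒ C over [I-1,I-2,II-1,II-2,II-3]: 5 consistent
U/I-1 aff ·: Uu
U/I-2 un ·: uu
U/II-1 ? I-1×I-2: uu|Uu
U/II-2 ? I-1×I-2: uu|Uu
U/II-3 un I-1×I-2: uu
⇒ U over [I-1,I-2,II-1,II-2,II-3]: 4 consistent

I-1 ∈ {CC Uu, Cc Uu}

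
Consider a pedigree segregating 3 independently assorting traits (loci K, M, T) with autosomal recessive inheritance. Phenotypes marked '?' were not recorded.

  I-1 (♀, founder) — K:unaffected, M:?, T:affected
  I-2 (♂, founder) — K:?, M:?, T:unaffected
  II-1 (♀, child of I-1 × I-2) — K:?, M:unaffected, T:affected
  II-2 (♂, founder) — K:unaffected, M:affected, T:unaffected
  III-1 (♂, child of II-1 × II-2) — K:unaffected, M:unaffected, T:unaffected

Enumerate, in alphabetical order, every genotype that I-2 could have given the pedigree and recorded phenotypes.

K/I-1 un ·: KK|Kk
K/I-2 ? ·: KK|Kk|kk
K/II-1 ? I-1×I-2: KK|Kk|kk
K/II-2 un ·: KK|Kk
K/III-1 un II-1×II-2: KK|Kk
⇒ K over [I-1,I-2,II-1,II-2,III-1]: 36 consistent
M/I-1 ? ·: MM|Mm|mm
M/I-2 ? ·: MM|Mm|mm
M/II-1 un I-1×I-2: MM|Mm
M/II-2 aff ·: mm
M/III-1 un II-1×II-2: Mm
⇒ M over [I-1,I-2,II-1,II-2,III-1]: 11 consistent
T/I-1 aff ·: tt
T/I-2 un ·: Tt
T/II-1 aff I-1×I-2: tt
T/II-2 un ·: TT|Tt
T/III-1 un II-1×II-2: Tt
⇒ T over [I-1,I-2,II-1,II-2,III-1]: 2 consistent

I-2 ∈ {KK MM Tt, KK Mm Tt, KK mm Tt, Kk MM Tt, Kk Mm Tt, Kk mm Tt, kk MM Tt, kk Mm Tt, kk mm Tt}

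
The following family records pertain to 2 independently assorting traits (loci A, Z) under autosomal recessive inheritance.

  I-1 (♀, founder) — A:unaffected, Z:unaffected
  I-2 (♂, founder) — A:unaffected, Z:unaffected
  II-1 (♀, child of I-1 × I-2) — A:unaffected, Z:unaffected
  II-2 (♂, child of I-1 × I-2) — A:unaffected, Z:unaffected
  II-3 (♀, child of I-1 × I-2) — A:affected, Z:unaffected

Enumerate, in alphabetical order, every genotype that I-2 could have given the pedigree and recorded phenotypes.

I-2 ∈ {Aa ZZ, Aa Zz}

A/I-1 un ·: Aa
A/I-2 un ·: Aa
A/II-1 un I-1×I-2: AA|Aa
A/II-2 un I-1×I-2: AA|Aa
A/II-3 aff I-1×I-2: aa
⇒ A over [I-1,I-2,II-1,II-2,II-3]: 4 consistent
Z/I-1 un ·: ZZ|Zz
Z/I-2 un ·: ZZ|Zz
Z/II-1 un I-1×I-2: ZZ|Zz
Z/II-2 un I-1×I-2: ZZ|Zz
Z/II-3 un I-1×I-2: ZZ|Zz
⇒ Z over [I-1,I-2,II-1,II-2,II-3]: 25 consistent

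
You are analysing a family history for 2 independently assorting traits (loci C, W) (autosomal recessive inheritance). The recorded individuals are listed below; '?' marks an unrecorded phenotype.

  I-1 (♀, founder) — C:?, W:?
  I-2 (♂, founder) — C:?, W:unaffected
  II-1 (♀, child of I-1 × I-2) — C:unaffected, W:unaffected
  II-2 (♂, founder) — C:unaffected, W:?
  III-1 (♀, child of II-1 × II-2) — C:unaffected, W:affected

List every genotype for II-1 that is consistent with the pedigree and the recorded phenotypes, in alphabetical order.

II-1 ∈ {CC Ww, Cc Ww}

C/I-1 ? ·: CC|Cc|cc
C/I-2 ? ·: CC|Cc|cc
C/II-1 un I-1×I-2: CC|Cc
C/II-2 un ·: CC|Cc
C/III-1 un II-1×II-2: CC|Cc
⇒ C over [I-1,I-2,II-1,II-2,III-1]: 40 consistent
W/I-1 ? ·: WW|Ww|ww
W/I-2 un ·: WW|Ww
W/II-1 un I-1×I-2: Ww
W/II-2 ? ·: Ww|ww
W/III-1 aff II-1×II-2: ww
⇒ W over [I-1,I-2,II-1,II-2,III-1]: 10 consistent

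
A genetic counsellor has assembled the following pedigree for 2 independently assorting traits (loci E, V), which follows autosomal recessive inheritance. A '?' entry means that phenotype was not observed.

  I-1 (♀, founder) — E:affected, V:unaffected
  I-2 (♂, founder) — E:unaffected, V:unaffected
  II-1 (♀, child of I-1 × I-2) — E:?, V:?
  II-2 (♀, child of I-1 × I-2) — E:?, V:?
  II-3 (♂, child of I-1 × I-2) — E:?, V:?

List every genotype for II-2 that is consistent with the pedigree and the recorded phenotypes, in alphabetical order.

II-2 ∈ {Ee VV, Ee Vv, Ee vv, ee VV, ee Vv, ee vv}

E/I-1 aff ·: ee
E/I-2 un ·: EE|Ee
E/II-1 ? I-1×I-2: Ee|ee
E/II-2 ? I-1×I-2: Ee|ee
E/II-3 ? I-1×I-2: Ee|ee
⇒ E over [I-1,I-2,II-1,II-2,II-3]: 9 consistent
V/I-1 un ·: VV|Vv
V/I-2 un ·: VV|Vv
V/II-1 ? I-1×I-2: VV|Vv|vv
V/II-2 ? I-1×I-2: VV|Vv|vv
V/II-3 ? I-1×I-2: VV|Vv|vv
⇒ V over [I-1,I-2,II-1,II-2,II-3]: 44 consistent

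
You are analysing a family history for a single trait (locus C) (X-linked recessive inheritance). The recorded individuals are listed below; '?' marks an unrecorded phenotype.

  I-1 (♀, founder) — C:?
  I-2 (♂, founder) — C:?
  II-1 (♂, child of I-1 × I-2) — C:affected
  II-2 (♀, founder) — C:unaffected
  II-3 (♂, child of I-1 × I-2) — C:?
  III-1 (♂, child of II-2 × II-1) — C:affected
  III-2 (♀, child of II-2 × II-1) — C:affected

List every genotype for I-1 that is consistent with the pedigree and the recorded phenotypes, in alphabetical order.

I-1 ∈ {X^CX^c, X^cX^c}

C/I-1 ? ·: X^CX^c|X^cX^c
C/I-2 ? ·: X^CY|X^cY
C/II-1 aff I-1×I-2: X^cY
C/II-2 un ·: X^CX^c
C/II-3 ? I-1×I-2: X^CY|X^cY
C/III-1 aff II-2×II-1: X^cY
C/III-2 aff II-2×II-1: X^cX^c
⇒ C over [I-1,I-2,II-1,II-2,II-3,III-1,III-2]: 6 consistent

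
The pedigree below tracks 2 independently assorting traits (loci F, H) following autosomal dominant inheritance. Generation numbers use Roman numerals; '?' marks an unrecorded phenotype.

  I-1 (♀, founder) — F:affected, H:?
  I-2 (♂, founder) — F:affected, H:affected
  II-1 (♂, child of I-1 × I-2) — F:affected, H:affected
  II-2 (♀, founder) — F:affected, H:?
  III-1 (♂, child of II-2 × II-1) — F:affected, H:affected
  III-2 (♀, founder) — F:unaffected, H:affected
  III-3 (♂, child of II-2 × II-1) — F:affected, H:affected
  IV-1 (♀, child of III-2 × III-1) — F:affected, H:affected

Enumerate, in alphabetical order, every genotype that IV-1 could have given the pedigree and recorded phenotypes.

F/I-1 aff ·: Ff|FF
F/I-2 aff ·: Ff|FF
F/II-1 aff I-1×I-2: Ff|FF
F/II-2 aff ·: Ff|FF
F/III-1 aff II-2×II-1: Ff|FF
F/III-2 un ·: ff
F/III-3 aff II-2×II-1: Ff|FF
F/IV-1 aff III-2×III-1: Ff
⇒ F over [I-1,I-2,II-1,II-2,III-1,III-2,III-3,IV-1]: 44 consistent
H/I-1 ? ·: hh|Hh|HH
H/I-2 aff ·: Hh|HH
H/II-1 aff I-1×I-2: Hh|HH
H/II-2 ? ·: hh|Hh|HH
H/III-1 aff II-2×II-1: Hh|HH
H/III-2 aff ·: Hh|HH
H/III-3 aff II-2×II-1: Hh|HH
H/IV-1 aff III-2×III-1: Hh|HH
⇒ H over [I-1,I-2,II-1,II-2,III-1,III-2,III-3,IV-1]: 244 consistent

IV-1 ∈ {Ff HH, Ff Hh}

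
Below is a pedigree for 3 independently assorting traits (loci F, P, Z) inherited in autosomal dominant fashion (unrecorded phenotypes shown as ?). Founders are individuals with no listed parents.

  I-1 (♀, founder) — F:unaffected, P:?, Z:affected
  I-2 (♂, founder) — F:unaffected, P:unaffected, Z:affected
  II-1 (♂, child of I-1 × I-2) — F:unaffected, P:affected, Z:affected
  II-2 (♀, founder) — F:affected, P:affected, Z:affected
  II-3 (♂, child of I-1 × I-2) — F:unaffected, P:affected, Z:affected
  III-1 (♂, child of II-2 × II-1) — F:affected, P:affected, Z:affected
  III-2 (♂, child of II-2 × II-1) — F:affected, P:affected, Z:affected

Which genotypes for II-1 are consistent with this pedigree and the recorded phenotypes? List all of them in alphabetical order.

F/I-1 un ·: ff
F/I-2 un ·: ff
F/II-1 un I-1×I-2: ff
F/II-2 aff ·: Ff|FF
F/II-3 un I-1×I-2: ff
F/III-1 aff II-2×II-1: Ff
F/III-2 aff II-2×II-1: Ff
⇒ F over [I-1,I-2,II-1,II-2,II-3,III-1,III-2]: 2 consistent
P/I-1 ? ·: Pp|PP
P/I-2 un ·: pp
P/II-1 aff I-1×I-2: Pp
P/II-2 aff ·: Pp|PP
P/II-3 aff I-1×I-2: Pp
P/III-1 aff II-2×II-1: Pp|PP
P/III-2 aff II-2×II-1: Pp|PP
⇒ P over [I-1,I-2,II-1,II-2,II-3,III-1,III-2]: 16 consistent
Z/I-1 aff ·: Zz|ZZ
Z/I-2 aff ·: Zz|ZZ
Z/II-1 aff I-1×I-2: Zz|ZZ
Z/II-2 aff ·: Zz|ZZ
Z/II-3 aff I-1×I-2: Zz|ZZ
Z/III-1 aff II-2×II-1: Zz|ZZ
Z/III-2 aff II-2×II-1: Zz|ZZ
⇒ Z over [I-1,I-2,II-1,II-2,II-3,III-1,III-2]: 83 consistent

II-1 ∈ {ff Pp ZZ, ff Pp Zz}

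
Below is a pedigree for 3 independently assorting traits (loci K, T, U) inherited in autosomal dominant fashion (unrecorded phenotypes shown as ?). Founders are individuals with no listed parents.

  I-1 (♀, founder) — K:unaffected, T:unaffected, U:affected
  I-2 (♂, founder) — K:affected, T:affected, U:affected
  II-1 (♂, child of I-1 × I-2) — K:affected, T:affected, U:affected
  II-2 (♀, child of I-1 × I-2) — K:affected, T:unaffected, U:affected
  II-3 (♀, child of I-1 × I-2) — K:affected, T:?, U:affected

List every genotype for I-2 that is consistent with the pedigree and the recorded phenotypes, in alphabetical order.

I-2 ∈ {KK Tt UU, KK Tt Uu, Kk Tt UU, Kk Tt Uu}

K/I-1 un ·: kk
K/I-2 aff ·: Kk|KK
K/II-1 aff I-1×I-2: Kk
K/II-2 aff I-1×I-2: Kk
K/II-3 aff I-1×I-2: Kk
⇒ K over [I-1,I-2,II-1,II-2,II-3]: 2 consistent
T/I-1 un ·: tt
T/I-2 aff ·: Tt
T/II-1 aff I-1×I-2: Tt
T/II-2 un I-1×I-2: tt
T/II-3 ? I-1×I-2: tt|Tt
⇒ T over [I-1,I-2,II-1,II-2,II-3]: 2 consistent
U/I-1 aff ·: Uu|UU
U/I-2 aff ·: Uu|UU
U/II-1 aff I-1×I-2: Uu|UU
U/II-2 aff I-1×I-2: Uu|UU
U/II-3 aff I-1×I-2: Uu|UU
⇒ U over [I-1,I-2,II-1,II-2,II-3]: 25 consistent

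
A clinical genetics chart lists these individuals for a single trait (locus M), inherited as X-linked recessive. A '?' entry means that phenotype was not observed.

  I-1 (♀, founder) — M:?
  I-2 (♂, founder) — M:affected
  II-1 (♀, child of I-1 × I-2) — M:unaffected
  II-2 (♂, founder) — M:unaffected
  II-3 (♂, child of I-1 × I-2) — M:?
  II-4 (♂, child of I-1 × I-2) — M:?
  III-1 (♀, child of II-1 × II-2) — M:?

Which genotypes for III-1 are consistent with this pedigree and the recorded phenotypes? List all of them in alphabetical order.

III-1 ∈ {X^MX^M, X^MX^m}

M/I-1 ? ·: X^MX^M|X^MX^m
M/I-2 aff ·: X^mY
M/II-1 un I-1×I-2: X^MX^m
M/II-2 un ·: X^MY
M/II-3 ? I-1×I-2: X^MY|X^mY
M/II-4 ? I-1×I-2: X^MY|X^mY
M/III-1 ? II-1×II-2: X^MX^M|X^MX^m
⇒ M over [I-1,I-2,II-1,II-2,II-3,II-4,III-1]: 10 consistent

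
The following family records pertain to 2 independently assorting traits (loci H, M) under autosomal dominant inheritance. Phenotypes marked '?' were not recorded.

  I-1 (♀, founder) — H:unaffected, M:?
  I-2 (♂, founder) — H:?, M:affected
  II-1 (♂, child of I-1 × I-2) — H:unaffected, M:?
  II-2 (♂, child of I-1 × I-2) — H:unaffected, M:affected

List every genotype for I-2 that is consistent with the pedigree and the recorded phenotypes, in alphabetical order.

H/I-1 un ·: hh
H/I-2 ? ·: hh|Hh
H/II-1 un I-1×I-2: hh
H/II-2 un I-1×I-2: hh
⇒ H over [I-1,I-2,II-1,II-2]: 2 consistent
M/I-1 ? ·: mm|Mm|MM
M/I-2 aff ·: Mm|MM
M/II-1 ? I-1×I-2: mm|Mm|MM
M/II-2 aff I-1×I-2: Mm|MM
⇒ M over [I-1,I-2,II-1,II-2]: 18 consistent

I-2 ∈ {Hh MM, Hh Mm, hh MM, hh Mm}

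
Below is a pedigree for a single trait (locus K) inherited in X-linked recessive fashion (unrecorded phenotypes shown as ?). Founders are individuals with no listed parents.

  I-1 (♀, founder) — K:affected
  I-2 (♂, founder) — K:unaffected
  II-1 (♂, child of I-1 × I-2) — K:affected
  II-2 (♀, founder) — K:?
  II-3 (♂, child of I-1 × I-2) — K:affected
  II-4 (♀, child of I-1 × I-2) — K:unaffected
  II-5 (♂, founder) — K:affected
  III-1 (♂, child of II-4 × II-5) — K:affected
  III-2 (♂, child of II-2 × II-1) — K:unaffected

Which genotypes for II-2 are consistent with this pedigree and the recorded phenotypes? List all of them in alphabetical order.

K/I-1 aff ·: X^kX^k
K/I-2 un ·: X^KY
K/II-1 aff I-1×I-2: X^kY
K/II-2 ? ·: X^KX^K|X^KX^k
K/II-3 aff I-1×I-2: X^kY
K/II-4 un I-1×I-2: X^KX^k
K/II-5 aff ·: X^kY
K/III-1 aff II-4×II-5: X^kY
K/III-2 un II-2×II-1: X^KY
⇒ K over [I-1,I-2,II-1,II-2,II-3,II-4,II-5,III-1,III-2]: 2 consistent

II-2 ∈ {X^KX^K, X^KX^k}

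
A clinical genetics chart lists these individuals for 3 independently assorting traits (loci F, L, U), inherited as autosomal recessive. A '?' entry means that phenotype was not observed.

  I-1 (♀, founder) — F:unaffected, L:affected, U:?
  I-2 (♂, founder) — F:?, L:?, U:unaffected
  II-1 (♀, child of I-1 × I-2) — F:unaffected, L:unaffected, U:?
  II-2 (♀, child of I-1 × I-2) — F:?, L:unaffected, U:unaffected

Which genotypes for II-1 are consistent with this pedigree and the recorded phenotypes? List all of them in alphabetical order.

F/I-1 un ·: FF|Ff
F/I-2 ? ·: FF|Ff|ff
F/II-1 un I-1×I-2: FF|Ff
F/II-2 ? I-1×I-2: FF|Ff|ff
⇒ F over [I-1,I-2,II-1,II-2]: 18 consistent
L/I-1 aff ·: ll
L/I-2 ? ·: LL|Ll
L/II-1 un I-1×I-2: Ll
L/II-2 un I-1×I-2: Ll
⇒ L over [I-1,I-2,II-1,II-2]: 2 consistent
U/I-1 ? ·: UU|Uu|uu
U/I-2 un ·: UU|Uu
U/II-1 ? I-1×I-2: UU|Uu|uu
U/II-2 un I-1×I-2: UU|Uu
⇒ U over [I-1,I-2,II-1,II-2]: 18 consistent

II-1 ∈ {FF Ll UU, FF Ll Uu, FF Ll uu, Ff Ll UU, Ff Ll Uu, Ff Ll uu}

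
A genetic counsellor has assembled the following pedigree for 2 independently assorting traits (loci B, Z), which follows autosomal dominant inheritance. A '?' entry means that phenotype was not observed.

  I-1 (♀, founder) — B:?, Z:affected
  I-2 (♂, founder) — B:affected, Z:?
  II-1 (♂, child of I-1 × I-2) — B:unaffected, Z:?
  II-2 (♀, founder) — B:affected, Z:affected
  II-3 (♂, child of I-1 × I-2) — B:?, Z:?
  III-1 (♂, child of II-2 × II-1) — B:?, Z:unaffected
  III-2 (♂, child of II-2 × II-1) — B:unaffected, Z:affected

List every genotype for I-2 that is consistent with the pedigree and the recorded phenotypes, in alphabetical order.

I-2 ∈ {Bb ZZ, Bb Zz, Bb zz}

B/I-1 ? ·: bb|Bb
B/I-2 aff ·: Bb
B/II-1 un I-1×I-2: bb
B/II-2 aff ·: Bb
B/II-3 ? I-1×I-2: bb|Bb|BB
B/III-1 ? II-2×II-1: bb|Bb
B/III-2 un II-2×II-1: bb
⇒ B over [I-1,I-2,II-1,II-2,II-3,III-1,III-2]: 10 consistent
Z/I-1 aff ·: Zz|ZZ
Z/I-2 ? ·: zz|Zz|ZZ
Z/II-1 ? I-1×I-2: zz|Zz
Z/II-2 aff ·: Zz
Z/II-3 ? I-1×I-2: zz|Zz|ZZ
Z/III-1 un II-2×II-1: zz
Z/III-2 aff II-2×II-1: Zz|ZZ
⇒ Z over [I-1,I-2,II-1,II-2,II-3,III-1,III-2]: 25 consistent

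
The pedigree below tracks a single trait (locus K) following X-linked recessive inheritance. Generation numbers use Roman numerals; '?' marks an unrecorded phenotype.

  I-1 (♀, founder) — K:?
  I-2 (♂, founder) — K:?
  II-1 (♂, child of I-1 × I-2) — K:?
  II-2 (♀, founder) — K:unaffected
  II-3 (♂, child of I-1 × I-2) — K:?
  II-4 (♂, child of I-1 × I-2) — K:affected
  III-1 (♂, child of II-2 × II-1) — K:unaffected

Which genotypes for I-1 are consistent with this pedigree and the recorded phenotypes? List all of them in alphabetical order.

I-1 ∈ {X^KX^k, X^kX^k}

K/I-1 ? ·: X^KX^k|X^kX^k
K/I-2 ? ·: X^KY|X^kY
K/II-1 ? I-1×I-2: X^KY|X^kY
K/II-2 un ·: X^KX^K|X^KX^k
K/II-3 ? I-1×I-2: X^KY|X^kY
K/II-4 aff I-1×I-2: X^kY
K/III-1 un II-2×II-1: X^KY
⇒ K over [I-1,I-2,II-1,II-2,II-3,II-4,III-1]: 20 consistent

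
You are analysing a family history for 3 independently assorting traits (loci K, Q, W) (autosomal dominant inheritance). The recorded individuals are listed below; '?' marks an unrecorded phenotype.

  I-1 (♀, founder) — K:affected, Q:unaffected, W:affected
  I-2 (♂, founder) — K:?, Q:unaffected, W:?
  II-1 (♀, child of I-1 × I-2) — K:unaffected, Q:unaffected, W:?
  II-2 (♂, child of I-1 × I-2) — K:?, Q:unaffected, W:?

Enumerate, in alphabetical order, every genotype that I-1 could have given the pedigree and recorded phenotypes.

K/I-1 aff ·: Kk
K/I-2 ? ·: kk|Kk
K/II-1 un I-1×I-2: kk
K/II-2 ? I-1×I-2: kk|Kk|KK
⇒ K over [I-1,I-2,II-1,II-2]: 5 consistent
Q/I-1 un ·: qq
Q/I-2 un ·: qq
Q/II-1 un I-1×I-2: qq
Q/II-2 un I-1×I-2: qq
⇒ Q over [I-1,I-2,II-1,II-2]: 1 consistent
W/I-1 aff ·: Ww|WW
W/I-2 ? ·: ww|Ww|WW
W/II-1 ? I-1×I-2: ww|Ww|WW
W/II-2 ? I-1×I-2: ww|Ww|WW
⇒ W over [I-1,I-2,II-1,II-2]: 23 consistent

I-1 ∈ {Kk qq WW, Kk qq Ww}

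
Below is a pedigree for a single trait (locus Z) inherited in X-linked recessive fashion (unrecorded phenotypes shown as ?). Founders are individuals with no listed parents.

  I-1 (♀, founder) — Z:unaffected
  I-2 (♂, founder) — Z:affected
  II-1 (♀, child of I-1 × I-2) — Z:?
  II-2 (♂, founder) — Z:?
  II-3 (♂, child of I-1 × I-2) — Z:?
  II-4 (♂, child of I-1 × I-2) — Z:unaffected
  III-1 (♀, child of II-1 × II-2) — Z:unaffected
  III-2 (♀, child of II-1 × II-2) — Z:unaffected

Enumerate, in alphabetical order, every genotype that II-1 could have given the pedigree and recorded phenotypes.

Z/I-1 un ·: X^ZX^Z|X^ZX^z
Z/I-2 aff ·: X^zY
Z/II-1 ? I-1×I-2: X^ZX^z|X^zX^z
Z/II-2 ? ·: X^ZY|X^zY
Z/II-3 ? I-1×I-2: X^ZY|X^zY
Z/II-4 un I-1×I-2: X^ZY
Z/III-1 un II-1×II-2: X^ZX^Z|X^ZX^z
Z/III-2 un II-1×II-2: X^ZX^Z|X^ZX^z
⇒ Z over [I-1,I-2,II-1,II-2,II-3,II-4,III-1,III-2]: 17 consistent

II-1 ∈ {X^ZX^z, X^zX^z}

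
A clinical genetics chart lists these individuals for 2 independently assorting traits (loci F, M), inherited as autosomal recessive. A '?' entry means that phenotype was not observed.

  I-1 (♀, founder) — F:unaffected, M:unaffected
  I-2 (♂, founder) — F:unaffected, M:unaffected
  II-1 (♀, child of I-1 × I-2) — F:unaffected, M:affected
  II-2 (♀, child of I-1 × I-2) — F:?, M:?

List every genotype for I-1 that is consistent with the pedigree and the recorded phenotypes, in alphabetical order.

F/I-1 un ·: FF|Ff
F/I-2 un ·: FF|Ff
F/II-1 un I-1×I-2: FF|Ff
F/II-2 ? I-1×I-2: FF|Ff|ff
⇒ F over [I-1,I-2,II-1,II-2]: 15 consistent
M/I-1 un ·: Mm
M/I-2 un ·: Mm
M/II-1 aff I-1×I-2: mm
M/II-2 ? I-1×I-2: MM|Mm|mm
⇒ M over [I-1,I-2,II-1,II-2]: 3 consistent

I-1 ∈ {FF Mm, Ff Mm}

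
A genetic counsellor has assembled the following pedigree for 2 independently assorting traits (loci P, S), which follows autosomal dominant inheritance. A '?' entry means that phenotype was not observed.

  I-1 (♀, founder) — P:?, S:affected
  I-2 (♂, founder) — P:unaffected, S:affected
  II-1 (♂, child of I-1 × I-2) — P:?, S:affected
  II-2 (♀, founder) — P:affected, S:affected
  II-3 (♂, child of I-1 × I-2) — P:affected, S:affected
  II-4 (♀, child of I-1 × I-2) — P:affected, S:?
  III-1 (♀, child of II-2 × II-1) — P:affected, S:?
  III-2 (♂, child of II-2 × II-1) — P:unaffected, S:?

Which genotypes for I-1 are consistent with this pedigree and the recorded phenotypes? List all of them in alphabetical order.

P/I-1 ? ·: Pp|PP
P/I-2 un ·: pp
P/II-1 ? I-1×I-2: pp|Pp
P/II-2 aff ·: Pp
P/II-3 aff I-1×I-2: Pp
P/II-4 aff I-1×I-2: Pp
P/III-1 aff II-2×II-1: Pp|PP
P/III-2 un II-2×II-1: pp
⇒ P over [I-1,I-2,II-1,II-2,II-3,II-4,III-1,III-2]: 5 consistent
S/I-1 aff ·: Ss|SS
S/I-2 aff ·: Ss|SS
S/II-1 aff I-1×I-2: Ss|SS
S/II-2 aff ·: Ss|SS
S/II-3 aff I-1×I-2: Ss|SS
S/II-4 ? I-1×I-2: ss|Ss|SS
S/III-1 ? II-2×II-1: ss|Ss|SS
S/III-2 ? II-2×II-1: ss|Ss|SS
⇒ S over [I-1,I-2,II-1,II-2,II-3,II-4,III-1,III-2]: 257 consistent

I-1 ∈ {PP SS, PP Ss, Pp SS, Pp Ss}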